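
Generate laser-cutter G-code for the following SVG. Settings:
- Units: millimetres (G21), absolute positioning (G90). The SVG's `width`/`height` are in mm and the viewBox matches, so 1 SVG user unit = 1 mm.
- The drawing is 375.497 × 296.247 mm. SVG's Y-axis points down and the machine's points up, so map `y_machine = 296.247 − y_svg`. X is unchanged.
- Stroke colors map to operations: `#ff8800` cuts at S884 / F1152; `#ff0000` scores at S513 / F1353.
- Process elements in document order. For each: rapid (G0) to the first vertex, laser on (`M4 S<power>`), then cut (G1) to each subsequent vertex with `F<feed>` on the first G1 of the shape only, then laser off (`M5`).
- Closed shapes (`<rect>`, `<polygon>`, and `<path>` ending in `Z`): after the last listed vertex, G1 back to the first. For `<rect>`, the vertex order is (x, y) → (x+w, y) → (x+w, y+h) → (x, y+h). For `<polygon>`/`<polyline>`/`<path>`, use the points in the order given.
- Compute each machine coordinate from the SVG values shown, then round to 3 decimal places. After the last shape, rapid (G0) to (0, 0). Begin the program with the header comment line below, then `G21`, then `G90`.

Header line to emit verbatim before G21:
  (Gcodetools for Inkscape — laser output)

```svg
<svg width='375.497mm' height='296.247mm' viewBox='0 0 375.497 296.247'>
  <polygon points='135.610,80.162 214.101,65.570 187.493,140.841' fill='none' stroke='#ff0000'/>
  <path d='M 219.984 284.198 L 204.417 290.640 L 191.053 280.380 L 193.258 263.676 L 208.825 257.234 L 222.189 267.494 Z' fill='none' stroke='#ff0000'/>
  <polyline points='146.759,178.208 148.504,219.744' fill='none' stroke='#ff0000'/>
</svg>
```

(Gcodetools for Inkscape — laser output)
G21
G90
G0 X135.610 Y216.085
M4 S513
G1 X214.101 Y230.677 F1353
G1 X187.493 Y155.406
G1 X135.610 Y216.085
M5
G0 X219.984 Y12.049
M4 S513
G1 X204.417 Y5.607 F1353
G1 X191.053 Y15.867
G1 X193.258 Y32.571
G1 X208.825 Y39.013
G1 X222.189 Y28.753
G1 X219.984 Y12.049
M5
G0 X146.759 Y118.039
M4 S513
G1 X148.504 Y76.503 F1353
M5
G0 X0.000 Y0.000

viewBox `0 0 375.497 296.247` with mm width/height → 1 unit = 1 mm. Flip: y_m = 296.247 − y_svg.

**Shape 1** — `<polygon>` regular polygon, stroke `#ff0000` → score (S513, F1353). Machine vertices: (135.610,216.085) → (214.101,230.677) → (187.493,155.406) → (135.610,216.085). Closed: final G1 returns to the first vertex.

**Shape 2** — `<path>` regular polygon, stroke `#ff0000` → score (S513, F1353). Machine vertices: (219.984,12.049) → (204.417,5.607) → (191.053,15.867) → (193.258,32.571) → (208.825,39.013) → (222.189,28.753) → (219.984,12.049). Closed: final G1 returns to the first vertex.

**Shape 3** — `<polyline>` line segment, stroke `#ff0000` → score (S513, F1353). Machine vertices: (146.759,118.039) → (148.504,76.503). Open path.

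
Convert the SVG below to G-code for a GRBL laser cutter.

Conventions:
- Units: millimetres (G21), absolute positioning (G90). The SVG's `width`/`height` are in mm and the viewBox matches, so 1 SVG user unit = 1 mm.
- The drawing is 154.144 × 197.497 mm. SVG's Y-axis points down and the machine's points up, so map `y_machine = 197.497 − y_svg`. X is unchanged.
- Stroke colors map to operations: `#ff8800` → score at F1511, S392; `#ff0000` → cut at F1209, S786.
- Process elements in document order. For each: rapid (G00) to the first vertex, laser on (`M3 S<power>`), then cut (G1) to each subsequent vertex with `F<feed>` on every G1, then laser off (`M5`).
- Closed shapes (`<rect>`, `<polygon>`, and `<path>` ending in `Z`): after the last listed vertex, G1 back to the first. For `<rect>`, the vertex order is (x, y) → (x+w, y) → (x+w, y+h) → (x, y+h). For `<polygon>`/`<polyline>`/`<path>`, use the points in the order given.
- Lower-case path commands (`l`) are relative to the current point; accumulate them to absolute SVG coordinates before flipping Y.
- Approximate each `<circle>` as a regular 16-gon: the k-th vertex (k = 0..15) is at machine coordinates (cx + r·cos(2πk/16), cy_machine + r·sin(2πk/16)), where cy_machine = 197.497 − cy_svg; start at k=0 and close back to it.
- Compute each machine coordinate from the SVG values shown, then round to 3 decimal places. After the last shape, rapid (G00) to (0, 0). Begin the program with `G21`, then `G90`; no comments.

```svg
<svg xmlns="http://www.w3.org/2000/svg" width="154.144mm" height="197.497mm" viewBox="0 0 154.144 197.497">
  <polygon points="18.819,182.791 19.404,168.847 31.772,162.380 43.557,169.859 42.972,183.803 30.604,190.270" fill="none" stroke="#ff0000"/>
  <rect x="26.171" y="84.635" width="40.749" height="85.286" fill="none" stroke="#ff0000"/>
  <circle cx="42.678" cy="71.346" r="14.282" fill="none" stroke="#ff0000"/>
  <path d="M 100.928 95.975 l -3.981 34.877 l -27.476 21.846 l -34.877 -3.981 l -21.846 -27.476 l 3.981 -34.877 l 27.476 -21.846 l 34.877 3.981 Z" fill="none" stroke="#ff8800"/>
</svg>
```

G21
G90
G00 X18.819 Y14.706
M3 S786
G1 X19.404 Y28.650 F1209
G1 X31.772 Y35.117 F1209
G1 X43.557 Y27.638 F1209
G1 X42.972 Y13.694 F1209
G1 X30.604 Y7.227 F1209
G1 X18.819 Y14.706 F1209
M5
G00 X26.171 Y112.862
M3 S786
G1 X66.920 Y112.862 F1209
G1 X66.920 Y27.576 F1209
G1 X26.171 Y27.576 F1209
G1 X26.171 Y112.862 F1209
M5
G00 X56.960 Y126.151
M3 S786
G1 X55.873 Y131.616 F1209
G1 X52.777 Y136.250 F1209
G1 X48.143 Y139.346 F1209
G1 X42.678 Y140.433 F1209
G1 X37.213 Y139.346 F1209
G1 X32.579 Y136.250 F1209
G1 X29.483 Y131.616 F1209
G1 X28.396 Y126.151 F1209
G1 X29.483 Y120.686 F1209
G1 X32.579 Y116.052 F1209
G1 X37.213 Y112.956 F1209
G1 X42.678 Y111.869 F1209
G1 X48.143 Y112.956 F1209
G1 X52.777 Y116.052 F1209
G1 X55.873 Y120.686 F1209
G1 X56.960 Y126.151 F1209
M5
G00 X100.928 Y101.522
M3 S392
G1 X96.947 Y66.645 F1511
G1 X69.471 Y44.799 F1511
G1 X34.594 Y48.780 F1511
G1 X12.748 Y76.256 F1511
G1 X16.729 Y111.133 F1511
G1 X44.205 Y132.979 F1511
G1 X79.082 Y128.998 F1511
G1 X100.928 Y101.522 F1511
M5
G00 X0.000 Y0.000

1 u = 1 mm; y_m = 197.497 − y.

[1] `<polygon>` regular polygon, #ff0000→cut S786 F1209: (18.819,14.706) → (19.404,28.650) → (31.772,35.117) → (43.557,27.638) → (42.972,13.694) → (30.604,7.227) → (18.819,14.706) (closed)

[2] `<rect>` rectangle, #ff0000→cut S786 F1209: (26.171,112.862) → (66.920,112.862) → (66.920,27.576) → (26.171,27.576) → (26.171,112.862) (closed)

[3] `<circle>` circle, #ff0000→cut S786 F1209: (56.960,126.151) → (55.873,131.616) → (52.777,136.250) → (48.143,139.346) → (42.678,140.433) → (37.213,139.346) → (32.579,136.250) → (29.483,131.616) → (28.396,126.151) → (29.483,120.686) → (32.579,116.052) → (37.213,112.956) → (42.678,111.869) → (48.143,112.956) → (52.777,116.052) → (55.873,120.686) → (56.960,126.151) (closed)

[4] `<path>` regular polygon, #ff8800→score S392 F1511: (100.928,101.522) → (96.947,66.645) → (69.471,44.799) → (34.594,48.780) → (12.748,76.256) → (16.729,111.133) → (44.205,132.979) → (79.082,128.998) → (100.928,101.522) (closed)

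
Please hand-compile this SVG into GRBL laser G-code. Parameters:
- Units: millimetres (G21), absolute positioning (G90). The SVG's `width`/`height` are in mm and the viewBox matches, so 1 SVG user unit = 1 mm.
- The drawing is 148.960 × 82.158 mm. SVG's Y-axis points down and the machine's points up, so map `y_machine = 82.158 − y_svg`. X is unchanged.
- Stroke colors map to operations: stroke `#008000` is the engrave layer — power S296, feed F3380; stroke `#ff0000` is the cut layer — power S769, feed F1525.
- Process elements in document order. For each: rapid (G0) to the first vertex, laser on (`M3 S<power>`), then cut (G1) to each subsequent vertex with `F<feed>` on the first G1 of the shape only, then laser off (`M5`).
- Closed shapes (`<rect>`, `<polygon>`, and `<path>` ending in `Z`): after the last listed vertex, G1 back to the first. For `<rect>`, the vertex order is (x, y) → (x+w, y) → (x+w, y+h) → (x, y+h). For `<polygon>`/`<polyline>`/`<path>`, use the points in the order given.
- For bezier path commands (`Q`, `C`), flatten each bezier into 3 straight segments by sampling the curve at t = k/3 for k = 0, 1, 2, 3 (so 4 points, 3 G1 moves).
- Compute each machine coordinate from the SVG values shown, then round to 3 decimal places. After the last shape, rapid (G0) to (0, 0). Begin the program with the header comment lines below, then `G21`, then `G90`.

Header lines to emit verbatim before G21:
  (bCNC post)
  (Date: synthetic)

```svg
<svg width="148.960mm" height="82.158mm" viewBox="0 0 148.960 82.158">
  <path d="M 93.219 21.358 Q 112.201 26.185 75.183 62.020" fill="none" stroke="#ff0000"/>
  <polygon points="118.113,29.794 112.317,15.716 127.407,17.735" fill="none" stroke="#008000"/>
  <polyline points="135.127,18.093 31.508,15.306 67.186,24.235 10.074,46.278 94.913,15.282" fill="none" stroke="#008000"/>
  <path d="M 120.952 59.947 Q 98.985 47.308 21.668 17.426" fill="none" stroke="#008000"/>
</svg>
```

1 u = 1 mm; y_m = 82.158 − y.

[1] `<path>` quadratic bezier, #ff0000→cut S769 F1525: (93.219,60.800) → (99.651,54.137) → (93.639,40.583) → (75.183,20.138)

[2] `<polygon>` regular polygon, #008000→engrave S296 F3380: (118.113,52.364) → (112.317,66.442) → (127.407,64.423) → (118.113,52.364) (closed)

[3] `<polyline>` open polyline, #008000→engrave S296 F3380: (135.127,64.065) → (31.508,66.852) → (67.186,57.923) → (10.074,35.880) → (94.913,66.876)

[4] `<path>` quadratic bezier, #008000→engrave S296 F3380: (120.952,22.211) → (100.157,32.553) → (67.063,46.727) → (21.668,64.732)

(bCNC post)
(Date: synthetic)
G21
G90
G0 X93.219 Y60.800
M3 S769
G1 X99.651 Y54.137 F1525
G1 X93.639 Y40.583
G1 X75.183 Y20.138
M5
G0 X118.113 Y52.364
M3 S296
G1 X112.317 Y66.442 F3380
G1 X127.407 Y64.423
G1 X118.113 Y52.364
M5
G0 X135.127 Y64.065
M3 S296
G1 X31.508 Y66.852 F3380
G1 X67.186 Y57.923
G1 X10.074 Y35.880
G1 X94.913 Y66.876
M5
G0 X120.952 Y22.211
M3 S296
G1 X100.157 Y32.553 F3380
G1 X67.063 Y46.727
G1 X21.668 Y64.732
M5
G0 X0.000 Y0.000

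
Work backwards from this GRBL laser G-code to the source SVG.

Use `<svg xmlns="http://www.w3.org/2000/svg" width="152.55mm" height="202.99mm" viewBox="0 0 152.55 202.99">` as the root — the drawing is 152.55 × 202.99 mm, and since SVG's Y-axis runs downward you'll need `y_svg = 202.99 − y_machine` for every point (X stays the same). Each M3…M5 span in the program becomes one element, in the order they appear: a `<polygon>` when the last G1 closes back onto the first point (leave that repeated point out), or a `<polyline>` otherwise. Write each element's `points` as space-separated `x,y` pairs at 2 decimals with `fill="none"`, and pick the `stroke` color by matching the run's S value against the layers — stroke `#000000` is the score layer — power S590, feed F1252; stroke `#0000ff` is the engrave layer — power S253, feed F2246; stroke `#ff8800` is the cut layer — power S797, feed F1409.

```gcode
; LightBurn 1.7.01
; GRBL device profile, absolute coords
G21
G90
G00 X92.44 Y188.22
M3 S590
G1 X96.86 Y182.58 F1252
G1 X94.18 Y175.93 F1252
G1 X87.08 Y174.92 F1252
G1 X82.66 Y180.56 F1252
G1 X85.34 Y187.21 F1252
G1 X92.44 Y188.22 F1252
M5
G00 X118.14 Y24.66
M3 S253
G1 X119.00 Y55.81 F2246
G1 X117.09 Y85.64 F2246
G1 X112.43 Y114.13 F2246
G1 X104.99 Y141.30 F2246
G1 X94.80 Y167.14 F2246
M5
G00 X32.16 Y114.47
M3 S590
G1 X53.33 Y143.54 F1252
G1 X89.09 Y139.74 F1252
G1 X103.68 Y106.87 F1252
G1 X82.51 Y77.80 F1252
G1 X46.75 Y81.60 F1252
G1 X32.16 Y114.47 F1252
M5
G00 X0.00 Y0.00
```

Machine Y-up, SVG Y-down with viewBox height 202.99, so y_svg = 202.99 − y_machine; X carries over.

Run 1: S590 ⇒ score layer `#000000`. The run returns to its start, so emit a `<polygon>` with points (Y-flipped): 92.44,14.77 96.86,20.41 94.18,27.06 87.08,28.07 82.66,22.43 85.34,15.78.

Run 2: the run's S253 means `#0000ff` (engrave). The run is open, so emit a `<polyline>` with points (Y-flipped): 118.14,178.33 119.00,147.18 117.09,117.35 112.43,88.86 104.99,61.69 94.80,35.85.

Run 3: the run's S590 means `#000000` (score). The run returns to its start, so emit a `<polygon>` with points (Y-flipped): 32.16,88.52 53.33,59.45 89.09,63.25 103.68,96.12 82.51,125.19 46.75,121.39.

<svg xmlns="http://www.w3.org/2000/svg" width="152.55mm" height="202.99mm" viewBox="0 0 152.55 202.99">
  <polygon points="92.44,14.77 96.86,20.41 94.18,27.06 87.08,28.07 82.66,22.43 85.34,15.78" fill="none" stroke="#000000"/>
  <polyline points="118.14,178.33 119.00,147.18 117.09,117.35 112.43,88.86 104.99,61.69 94.80,35.85" fill="none" stroke="#0000ff"/>
  <polygon points="32.16,88.52 53.33,59.45 89.09,63.25 103.68,96.12 82.51,125.19 46.75,121.39" fill="none" stroke="#000000"/>
</svg>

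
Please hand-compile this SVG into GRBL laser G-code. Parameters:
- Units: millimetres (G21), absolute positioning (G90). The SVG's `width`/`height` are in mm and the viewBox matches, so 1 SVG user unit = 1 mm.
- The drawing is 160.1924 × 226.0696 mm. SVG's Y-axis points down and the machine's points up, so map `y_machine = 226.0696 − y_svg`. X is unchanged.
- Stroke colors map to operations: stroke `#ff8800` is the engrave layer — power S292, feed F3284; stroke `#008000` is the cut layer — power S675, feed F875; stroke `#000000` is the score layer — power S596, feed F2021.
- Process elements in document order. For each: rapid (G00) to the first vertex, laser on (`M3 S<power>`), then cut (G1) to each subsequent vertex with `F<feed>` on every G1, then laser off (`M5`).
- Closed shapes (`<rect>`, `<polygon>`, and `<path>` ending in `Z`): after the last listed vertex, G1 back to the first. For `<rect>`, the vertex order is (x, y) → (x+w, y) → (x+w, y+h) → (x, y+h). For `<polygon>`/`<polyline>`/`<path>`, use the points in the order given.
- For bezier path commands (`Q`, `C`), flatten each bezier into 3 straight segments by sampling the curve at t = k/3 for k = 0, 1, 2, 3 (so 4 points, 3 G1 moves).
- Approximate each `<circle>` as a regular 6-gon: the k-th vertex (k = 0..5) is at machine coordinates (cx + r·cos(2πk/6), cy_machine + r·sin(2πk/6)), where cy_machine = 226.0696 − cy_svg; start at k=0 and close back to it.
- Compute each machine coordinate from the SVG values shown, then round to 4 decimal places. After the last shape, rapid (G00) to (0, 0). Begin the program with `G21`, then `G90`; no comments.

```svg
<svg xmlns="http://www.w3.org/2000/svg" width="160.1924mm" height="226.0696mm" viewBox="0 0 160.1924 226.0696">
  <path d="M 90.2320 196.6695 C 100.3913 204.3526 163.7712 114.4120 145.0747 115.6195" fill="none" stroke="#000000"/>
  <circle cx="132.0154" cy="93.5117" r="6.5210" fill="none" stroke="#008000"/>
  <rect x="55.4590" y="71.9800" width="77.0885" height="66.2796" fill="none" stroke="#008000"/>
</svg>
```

Since the viewBox matches the mm dimensions, user units are millimetres directly. The only transform is the Y-flip y_m = 226.0696 − y_svg.

Shape 1 is a cubic bezier drawn with `<path>`. Its stroke #000000 means score at S596, F2021. After flipping Y the toolpath is (90.2320,29.4001) → (113.1205,47.2667) → (141.4234,88.2664) → (145.0747,110.4501).

Shape 2 is a circle drawn with `<circle>`. Its stroke #008000 means cut at S675, F875. After flipping Y the toolpath is (138.5364,132.5579) → (135.2759,138.2053) → (128.7549,138.2053) → (125.4944,132.5579) → (128.7549,126.9105) → (135.2759,126.9105) → (138.5364,132.5579), returning to the start.

Shape 3 is a rectangle drawn with `<rect>`. Its stroke #008000 means cut at S675, F875. After flipping Y the toolpath is (55.4590,154.0896) → (132.5475,154.0896) → (132.5475,87.8100) → (55.4590,87.8100) → (55.4590,154.0896), returning to the start.

G21
G90
G00 X90.2320 Y29.4001
M3 S596
G1 X113.1205 Y47.2667 F2021
G1 X141.4234 Y88.2664 F2021
G1 X145.0747 Y110.4501 F2021
M5
G00 X138.5364 Y132.5579
M3 S675
G1 X135.2759 Y138.2053 F875
G1 X128.7549 Y138.2053 F875
G1 X125.4944 Y132.5579 F875
G1 X128.7549 Y126.9105 F875
G1 X135.2759 Y126.9105 F875
G1 X138.5364 Y132.5579 F875
M5
G00 X55.4590 Y154.0896
M3 S675
G1 X132.5475 Y154.0896 F875
G1 X132.5475 Y87.8100 F875
G1 X55.4590 Y87.8100 F875
G1 X55.4590 Y154.0896 F875
M5
G00 X0.0000 Y0.0000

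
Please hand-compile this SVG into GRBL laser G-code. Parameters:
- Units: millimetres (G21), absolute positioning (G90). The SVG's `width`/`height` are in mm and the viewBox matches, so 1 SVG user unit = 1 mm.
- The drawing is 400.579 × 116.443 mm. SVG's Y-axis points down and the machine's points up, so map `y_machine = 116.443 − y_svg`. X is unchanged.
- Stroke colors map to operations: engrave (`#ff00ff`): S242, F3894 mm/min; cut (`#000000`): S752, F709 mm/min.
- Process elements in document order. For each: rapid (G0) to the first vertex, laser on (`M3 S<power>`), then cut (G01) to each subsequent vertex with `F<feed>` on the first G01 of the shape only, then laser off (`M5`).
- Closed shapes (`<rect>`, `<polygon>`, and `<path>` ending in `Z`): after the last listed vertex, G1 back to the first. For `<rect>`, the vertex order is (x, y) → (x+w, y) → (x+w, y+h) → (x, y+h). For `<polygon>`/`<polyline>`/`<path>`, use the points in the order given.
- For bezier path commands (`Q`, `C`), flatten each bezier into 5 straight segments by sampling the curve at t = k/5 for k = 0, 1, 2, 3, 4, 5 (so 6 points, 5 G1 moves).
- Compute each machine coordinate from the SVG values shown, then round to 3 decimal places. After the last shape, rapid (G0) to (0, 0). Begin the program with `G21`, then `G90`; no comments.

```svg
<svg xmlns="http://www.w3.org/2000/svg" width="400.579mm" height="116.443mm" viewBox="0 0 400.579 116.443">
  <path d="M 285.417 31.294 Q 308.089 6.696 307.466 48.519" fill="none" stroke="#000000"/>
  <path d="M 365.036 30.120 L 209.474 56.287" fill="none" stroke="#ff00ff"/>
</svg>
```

G21
G90
G0 X285.417 Y85.149
M3 S752
G01 X293.554 Y92.331 F709
G01 X299.827 Y94.200
G01 X304.237 Y90.755
G01 X306.783 Y81.996
G01 X307.466 Y67.924
M5
G0 X365.036 Y86.323
M3 S242
G01 X209.474 Y60.156 F3894
M5
G0 X0.000 Y0.000

viewBox `0 0 400.579 116.443` with mm width/height → 1 unit = 1 mm. Flip: y_m = 116.443 − y_svg.

**Shape 1** — `<path>` quadratic bezier, stroke `#000000` → cut (S752, F709). Control points (SVG): P0=(285.417,31.294), P1=(308.089,6.696), P2=(307.466,48.519); sampled at t=k/5. Machine vertices: (285.417,85.149) → (293.554,92.331) → (299.827,94.200) → (304.237,90.755) → (306.783,81.996) → (307.466,67.924). Open path.

**Shape 2** — `<path>` line segment, stroke `#ff00ff` → engrave (S242, F3894). Machine vertices: (365.036,86.323) → (209.474,60.156). Open path.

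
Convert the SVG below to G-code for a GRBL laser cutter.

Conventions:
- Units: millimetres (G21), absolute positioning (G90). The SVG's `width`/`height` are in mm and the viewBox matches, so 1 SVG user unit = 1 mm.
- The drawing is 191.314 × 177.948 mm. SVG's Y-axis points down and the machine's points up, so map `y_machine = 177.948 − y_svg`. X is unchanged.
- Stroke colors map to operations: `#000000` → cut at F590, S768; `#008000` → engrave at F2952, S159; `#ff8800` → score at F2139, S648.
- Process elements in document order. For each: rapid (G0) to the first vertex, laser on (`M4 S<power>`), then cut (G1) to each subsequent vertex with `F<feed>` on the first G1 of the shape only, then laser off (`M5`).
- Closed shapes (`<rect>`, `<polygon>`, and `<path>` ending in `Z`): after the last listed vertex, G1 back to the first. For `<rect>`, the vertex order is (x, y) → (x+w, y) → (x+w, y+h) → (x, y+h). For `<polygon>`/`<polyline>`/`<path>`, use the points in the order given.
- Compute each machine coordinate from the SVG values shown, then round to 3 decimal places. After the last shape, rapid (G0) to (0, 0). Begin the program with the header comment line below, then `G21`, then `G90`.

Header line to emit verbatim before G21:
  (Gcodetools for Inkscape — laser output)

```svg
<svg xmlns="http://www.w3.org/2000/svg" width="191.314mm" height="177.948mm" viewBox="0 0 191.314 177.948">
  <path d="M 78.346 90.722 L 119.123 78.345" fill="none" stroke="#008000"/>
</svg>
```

Since the viewBox matches the mm dimensions, user units are millimetres directly. The only transform is the Y-flip y_m = 177.948 − y_svg.

Shape 1 is a line segment drawn with `<path>`. Its stroke #008000 means engrave at S159, F2952. After flipping Y the toolpath is (78.346,87.226) → (119.123,99.603).

(Gcodetools for Inkscape — laser output)
G21
G90
G0 X78.346 Y87.226
M4 S159
G1 X119.123 Y99.603 F2952
M5
G0 X0.000 Y0.000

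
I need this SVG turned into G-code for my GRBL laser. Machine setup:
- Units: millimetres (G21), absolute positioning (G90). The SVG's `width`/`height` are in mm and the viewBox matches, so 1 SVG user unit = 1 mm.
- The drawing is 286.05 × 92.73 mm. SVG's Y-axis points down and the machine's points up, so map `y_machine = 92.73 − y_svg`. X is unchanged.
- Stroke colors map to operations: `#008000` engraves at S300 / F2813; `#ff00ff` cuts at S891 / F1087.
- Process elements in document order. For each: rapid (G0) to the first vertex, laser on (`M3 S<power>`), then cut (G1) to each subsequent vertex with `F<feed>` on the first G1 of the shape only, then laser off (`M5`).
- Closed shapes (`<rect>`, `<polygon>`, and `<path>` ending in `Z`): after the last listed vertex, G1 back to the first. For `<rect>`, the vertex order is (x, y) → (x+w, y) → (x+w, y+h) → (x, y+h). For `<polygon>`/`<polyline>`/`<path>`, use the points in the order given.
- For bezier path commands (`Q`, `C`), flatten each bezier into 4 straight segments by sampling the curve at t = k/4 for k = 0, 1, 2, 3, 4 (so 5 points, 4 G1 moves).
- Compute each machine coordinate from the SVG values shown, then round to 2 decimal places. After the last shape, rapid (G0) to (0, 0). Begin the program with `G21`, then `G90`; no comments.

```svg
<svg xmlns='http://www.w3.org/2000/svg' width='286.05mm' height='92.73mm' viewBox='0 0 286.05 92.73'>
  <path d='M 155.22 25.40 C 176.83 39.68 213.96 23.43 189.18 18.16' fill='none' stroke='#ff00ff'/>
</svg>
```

G21
G90
G0 X155.22 Y67.33
M3 S891
G1 X173.13 Y61.70 F1087
G1 X189.60 Y63.62
G1 X197.37 Y69.21
G1 X189.18 Y74.57
M5
G0 X0.00 Y0.00

Since the viewBox matches the mm dimensions, user units are millimetres directly. The only transform is the Y-flip y_m = 92.73 − y_svg.

Shape 1 is a cubic bezier drawn with `<path>`. Its stroke #ff00ff means cut at S891, F1087. After flipping Y the toolpath is (155.22,67.33) → (173.13,61.70) → (189.60,63.62) → (197.37,69.21) → (189.18,74.57).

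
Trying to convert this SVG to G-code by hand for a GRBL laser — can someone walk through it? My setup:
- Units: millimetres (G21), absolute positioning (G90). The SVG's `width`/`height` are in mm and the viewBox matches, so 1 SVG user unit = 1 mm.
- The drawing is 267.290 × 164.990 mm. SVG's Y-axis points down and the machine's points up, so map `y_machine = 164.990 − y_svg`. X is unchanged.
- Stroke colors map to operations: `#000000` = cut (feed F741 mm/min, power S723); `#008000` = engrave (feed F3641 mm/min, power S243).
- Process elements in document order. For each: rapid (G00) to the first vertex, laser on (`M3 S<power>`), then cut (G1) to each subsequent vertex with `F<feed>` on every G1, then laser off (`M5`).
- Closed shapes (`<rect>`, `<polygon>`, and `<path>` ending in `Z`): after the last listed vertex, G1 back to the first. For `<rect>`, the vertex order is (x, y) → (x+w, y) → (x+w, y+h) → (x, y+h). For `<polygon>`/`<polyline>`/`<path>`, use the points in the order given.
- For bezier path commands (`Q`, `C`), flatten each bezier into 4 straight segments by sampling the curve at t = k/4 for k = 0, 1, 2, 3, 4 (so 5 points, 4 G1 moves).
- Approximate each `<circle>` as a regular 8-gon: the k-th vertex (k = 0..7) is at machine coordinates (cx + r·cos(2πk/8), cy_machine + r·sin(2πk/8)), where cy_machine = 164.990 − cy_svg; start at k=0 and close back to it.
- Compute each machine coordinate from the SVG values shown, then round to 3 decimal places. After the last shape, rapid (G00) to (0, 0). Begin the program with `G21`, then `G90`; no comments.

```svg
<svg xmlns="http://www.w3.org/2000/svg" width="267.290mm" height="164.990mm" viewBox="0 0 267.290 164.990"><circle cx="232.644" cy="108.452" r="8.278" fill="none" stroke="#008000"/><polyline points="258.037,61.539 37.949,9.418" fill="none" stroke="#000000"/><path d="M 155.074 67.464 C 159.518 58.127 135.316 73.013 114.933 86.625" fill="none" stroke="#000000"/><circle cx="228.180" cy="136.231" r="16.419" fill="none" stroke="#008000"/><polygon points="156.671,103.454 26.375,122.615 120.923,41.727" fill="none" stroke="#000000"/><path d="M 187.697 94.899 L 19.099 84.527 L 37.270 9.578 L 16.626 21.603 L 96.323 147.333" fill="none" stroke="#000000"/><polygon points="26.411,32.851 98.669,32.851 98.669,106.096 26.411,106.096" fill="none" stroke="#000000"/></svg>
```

G21
G90
G00 X240.922 Y56.538
M3 S243
G1 X238.497 Y62.391 F3641
G1 X232.644 Y64.816 F3641
G1 X226.791 Y62.391 F3641
G1 X224.366 Y56.538 F3641
G1 X226.791 Y50.685 F3641
G1 X232.644 Y48.260 F3641
G1 X238.497 Y50.685 F3641
G1 X240.922 Y56.538 F3641
M5
G00 X258.037 Y103.451
M3 S723
G1 X37.949 Y155.572 F741
M5
G00 X155.074 Y97.526
M3 S723
G1 X153.543 Y100.385 F741
G1 X144.314 Y96.551 F741
G1 X130.429 Y88.414 F741
G1 X114.933 Y78.365 F741
M5
G00 X244.599 Y28.759
M3 S243
G1 X239.790 Y40.369 F3641
G1 X228.180 Y45.178 F3641
G1 X216.570 Y40.369 F3641
G1 X211.761 Y28.759 F3641
G1 X216.570 Y17.149 F3641
G1 X228.180 Y12.340 F3641
G1 X239.790 Y17.149 F3641
G1 X244.599 Y28.759 F3641
M5
G00 X156.671 Y61.536
M3 S723
G1 X26.375 Y42.375 F741
G1 X120.923 Y123.263 F741
G1 X156.671 Y61.536 F741
M5
G00 X187.697 Y70.091
M3 S723
G1 X19.099 Y80.463 F741
G1 X37.270 Y155.412 F741
G1 X16.626 Y143.387 F741
G1 X96.323 Y17.657 F741
M5
G00 X26.411 Y132.139
M3 S723
G1 X98.669 Y132.139 F741
G1 X98.669 Y58.894 F741
G1 X26.411 Y58.894 F741
G1 X26.411 Y132.139 F741
M5
G00 X0.000 Y0.000

Since the viewBox matches the mm dimensions, user units are millimetres directly. The only transform is the Y-flip y_m = 164.990 − y_svg.

Shape 1 is a circle drawn with `<circle>`. Its stroke #008000 means engrave at S243, F3641. After flipping Y the toolpath is (240.922,56.538) → (238.497,62.391) → (232.644,64.816) → (226.791,62.391) → (224.366,56.538) → (226.791,50.685) → (232.644,48.260) → (238.497,50.685) → (240.922,56.538), returning to the start.

Shape 2 is a line segment drawn with `<polyline>`. Its stroke #000000 means cut at S723, F741. After flipping Y the toolpath is (258.037,103.451) → (37.949,155.572).

Shape 3 is a cubic bezier drawn with `<path>`. Its stroke #000000 means cut at S723, F741. After flipping Y the toolpath is (155.074,97.526) → (153.543,100.385) → (144.314,96.551) → (130.429,88.414) → (114.933,78.365).

Shape 4 is a circle drawn with `<circle>`. Its stroke #008000 means engrave at S243, F3641. After flipping Y the toolpath is (244.599,28.759) → (239.790,40.369) → (228.180,45.178) → (216.570,40.369) → (211.761,28.759) → (216.570,17.149) → (228.180,12.340) → (239.790,17.149) → (244.599,28.759), returning to the start.

Shape 5 is a closed polygon drawn with `<polygon>`. Its stroke #000000 means cut at S723, F741. After flipping Y the toolpath is (156.671,61.536) → (26.375,42.375) → (120.923,123.263) → (156.671,61.536), returning to the start.

Shape 6 is a open polyline drawn with `<path>`. Its stroke #000000 means cut at S723, F741. After flipping Y the toolpath is (187.697,70.091) → (19.099,80.463) → (37.270,155.412) → (16.626,143.387) → (96.323,17.657).

Shape 7 is a rectangle drawn with `<polygon>`. Its stroke #000000 means cut at S723, F741. After flipping Y the toolpath is (26.411,132.139) → (98.669,132.139) → (98.669,58.894) → (26.411,58.894) → (26.411,132.139), returning to the start.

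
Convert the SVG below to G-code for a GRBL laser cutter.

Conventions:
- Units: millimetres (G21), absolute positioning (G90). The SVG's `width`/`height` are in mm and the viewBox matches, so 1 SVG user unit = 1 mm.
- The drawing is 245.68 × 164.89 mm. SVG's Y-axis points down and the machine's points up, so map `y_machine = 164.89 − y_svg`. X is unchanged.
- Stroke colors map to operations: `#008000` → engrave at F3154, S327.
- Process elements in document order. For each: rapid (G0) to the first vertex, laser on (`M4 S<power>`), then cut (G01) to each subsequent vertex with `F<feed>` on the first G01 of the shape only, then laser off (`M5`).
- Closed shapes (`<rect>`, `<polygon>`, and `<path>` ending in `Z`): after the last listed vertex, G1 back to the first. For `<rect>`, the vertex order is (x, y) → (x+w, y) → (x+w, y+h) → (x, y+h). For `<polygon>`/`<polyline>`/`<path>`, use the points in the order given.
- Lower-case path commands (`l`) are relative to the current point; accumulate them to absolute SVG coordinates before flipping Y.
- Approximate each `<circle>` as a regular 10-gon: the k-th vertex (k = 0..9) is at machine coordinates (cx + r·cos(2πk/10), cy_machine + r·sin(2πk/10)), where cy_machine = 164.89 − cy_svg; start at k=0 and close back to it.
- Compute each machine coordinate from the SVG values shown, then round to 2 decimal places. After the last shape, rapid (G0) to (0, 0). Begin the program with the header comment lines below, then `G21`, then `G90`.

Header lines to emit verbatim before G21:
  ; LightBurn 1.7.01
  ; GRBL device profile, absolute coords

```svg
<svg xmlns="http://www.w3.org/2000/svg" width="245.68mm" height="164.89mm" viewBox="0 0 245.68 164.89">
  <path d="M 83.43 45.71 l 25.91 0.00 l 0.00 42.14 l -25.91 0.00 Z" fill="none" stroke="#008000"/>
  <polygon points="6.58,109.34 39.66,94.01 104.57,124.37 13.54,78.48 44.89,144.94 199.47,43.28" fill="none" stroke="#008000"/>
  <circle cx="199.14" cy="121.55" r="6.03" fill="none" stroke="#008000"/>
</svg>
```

; LightBurn 1.7.01
; GRBL device profile, absolute coords
G21
G90
G0 X83.43 Y119.18
M4 S327
G01 X109.34 Y119.18 F3154
G01 X109.34 Y77.04
G01 X83.43 Y77.04
G01 X83.43 Y119.18
M5
G0 X6.58 Y55.55
M4 S327
G01 X39.66 Y70.88 F3154
G01 X104.57 Y40.52
G01 X13.54 Y86.41
G01 X44.89 Y19.95
G01 X199.47 Y121.61
G01 X6.58 Y55.55
M5
G0 X205.17 Y43.34
M4 S327
G01 X204.02 Y46.88 F3154
G01 X201.00 Y49.07
G01 X197.28 Y49.07
G01 X194.26 Y46.88
G01 X193.11 Y43.34
G01 X194.26 Y39.80
G01 X197.28 Y37.61
G01 X201.00 Y37.61
G01 X204.02 Y39.80
G01 X205.17 Y43.34
M5
G0 X0.00 Y0.00

Since the viewBox matches the mm dimensions, user units are millimetres directly. The only transform is the Y-flip y_m = 164.89 − y_svg.

Shape 1 is a rectangle drawn with `<path>`. Its stroke #008000 means engrave at S327, F3154. After flipping Y the toolpath is (83.43,119.18) → (109.34,119.18) → (109.34,77.04) → (83.43,77.04) → (83.43,119.18), returning to the start.

Shape 2 is a closed polygon drawn with `<polygon>`. Its stroke #008000 means engrave at S327, F3154. After flipping Y the toolpath is (6.58,55.55) → (39.66,70.88) → (104.57,40.52) → (13.54,86.41) → (44.89,19.95) → (199.47,121.61) → (6.58,55.55), returning to the start.

Shape 3 is a circle drawn with `<circle>`. Its stroke #008000 means engrave at S327, F3154. After flipping Y the toolpath is (205.17,43.34) → (204.02,46.88) → (201.00,49.07) → (197.28,49.07) → (194.26,46.88) → (193.11,43.34) → (194.26,39.80) → (197.28,37.61) → (201.00,37.61) → (204.02,39.80) → (205.17,43.34), returning to the start.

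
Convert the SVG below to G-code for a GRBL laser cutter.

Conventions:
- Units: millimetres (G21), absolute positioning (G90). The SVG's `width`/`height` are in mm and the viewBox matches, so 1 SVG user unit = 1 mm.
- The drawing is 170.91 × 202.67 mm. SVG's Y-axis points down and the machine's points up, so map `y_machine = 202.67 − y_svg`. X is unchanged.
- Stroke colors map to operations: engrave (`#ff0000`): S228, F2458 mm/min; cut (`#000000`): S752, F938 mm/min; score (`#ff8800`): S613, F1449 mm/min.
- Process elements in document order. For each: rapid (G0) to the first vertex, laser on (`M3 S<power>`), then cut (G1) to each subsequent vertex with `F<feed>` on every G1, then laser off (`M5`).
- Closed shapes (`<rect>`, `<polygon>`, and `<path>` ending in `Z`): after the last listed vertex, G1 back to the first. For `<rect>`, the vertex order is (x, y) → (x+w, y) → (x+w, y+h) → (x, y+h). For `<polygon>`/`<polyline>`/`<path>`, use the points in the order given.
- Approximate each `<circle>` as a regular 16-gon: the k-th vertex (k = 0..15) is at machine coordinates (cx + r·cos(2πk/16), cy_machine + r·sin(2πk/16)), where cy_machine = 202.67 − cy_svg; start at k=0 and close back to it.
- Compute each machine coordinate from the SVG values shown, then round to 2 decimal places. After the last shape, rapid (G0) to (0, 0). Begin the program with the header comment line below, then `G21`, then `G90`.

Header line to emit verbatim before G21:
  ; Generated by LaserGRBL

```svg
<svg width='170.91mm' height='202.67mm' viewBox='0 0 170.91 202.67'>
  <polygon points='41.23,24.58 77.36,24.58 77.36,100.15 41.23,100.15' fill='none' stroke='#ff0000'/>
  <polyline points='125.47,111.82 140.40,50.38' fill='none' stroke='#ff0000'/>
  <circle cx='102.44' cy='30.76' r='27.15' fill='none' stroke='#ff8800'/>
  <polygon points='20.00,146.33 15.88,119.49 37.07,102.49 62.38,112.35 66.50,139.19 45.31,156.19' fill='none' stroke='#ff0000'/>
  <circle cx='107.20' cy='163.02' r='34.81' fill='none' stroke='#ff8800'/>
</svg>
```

; Generated by LaserGRBL
G21
G90
G0 X41.23 Y178.09
M3 S228
G1 X77.36 Y178.09 F2458
G1 X77.36 Y102.52 F2458
G1 X41.23 Y102.52 F2458
G1 X41.23 Y178.09 F2458
M5
G0 X125.47 Y90.85
M3 S228
G1 X140.40 Y152.29 F2458
M5
G0 X129.59 Y171.91
M3 S613
G1 X127.52 Y182.30 F1449
G1 X121.64 Y191.11 F1449
G1 X112.83 Y196.99 F1449
G1 X102.44 Y199.06 F1449
G1 X92.05 Y196.99 F1449
G1 X83.24 Y191.11 F1449
G1 X77.36 Y182.30 F1449
G1 X75.29 Y171.91 F1449
G1 X77.36 Y161.52 F1449
G1 X83.24 Y152.71 F1449
G1 X92.05 Y146.83 F1449
G1 X102.44 Y144.76 F1449
G1 X112.83 Y146.83 F1449
G1 X121.64 Y152.71 F1449
G1 X127.52 Y161.52 F1449
G1 X129.59 Y171.91 F1449
M5
G0 X20.00 Y56.34
M3 S228
G1 X15.88 Y83.18 F2458
G1 X37.07 Y100.18 F2458
G1 X62.38 Y90.32 F2458
G1 X66.50 Y63.48 F2458
G1 X45.31 Y46.48 F2458
G1 X20.00 Y56.34 F2458
M5
G0 X142.01 Y39.65
M3 S613
G1 X139.36 Y52.97 F1449
G1 X131.81 Y64.26 F1449
G1 X120.52 Y71.81 F1449
G1 X107.20 Y74.46 F1449
G1 X93.88 Y71.81 F1449
G1 X82.59 Y64.26 F1449
G1 X75.04 Y52.97 F1449
G1 X72.39 Y39.65 F1449
G1 X75.04 Y26.33 F1449
G1 X82.59 Y15.04 F1449
G1 X93.88 Y7.49 F1449
G1 X107.20 Y4.84 F1449
G1 X120.52 Y7.49 F1449
G1 X131.81 Y15.04 F1449
G1 X139.36 Y26.33 F1449
G1 X142.01 Y39.65 F1449
M5
G0 X0.00 Y0.00

Since the viewBox matches the mm dimensions, user units are millimetres directly. The only transform is the Y-flip y_m = 202.67 − y_svg.

Shape 1 is a rectangle drawn with `<polygon>`. Its stroke #ff0000 means engrave at S228, F2458. After flipping Y the toolpath is (41.23,178.09) → (77.36,178.09) → (77.36,102.52) → (41.23,102.52) → (41.23,178.09), returning to the start.

Shape 2 is a line segment drawn with `<polyline>`. Its stroke #ff0000 means engrave at S228, F2458. After flipping Y the toolpath is (125.47,90.85) → (140.40,152.29).

Shape 3 is a circle drawn with `<circle>`. Its stroke #ff8800 means score at S613, F1449. After flipping Y the toolpath is (129.59,171.91) → (127.52,182.30) → (121.64,191.11) → (112.83,196.99) → (102.44,199.06) → (92.05,196.99) → (83.24,191.11) → (77.36,182.30) → (75.29,171.91) → (77.36,161.52) → (83.24,152.71) → (92.05,146.83) → (102.44,144.76) → (112.83,146.83) → (121.64,152.71) → (127.52,161.52) → (129.59,171.91), returning to the start.

Shape 4 is a regular polygon drawn with `<polygon>`. Its stroke #ff0000 means engrave at S228, F2458. After flipping Y the toolpath is (20.00,56.34) → (15.88,83.18) → (37.07,100.18) → (62.38,90.32) → (66.50,63.48) → (45.31,46.48) → (20.00,56.34), returning to the start.

Shape 5 is a circle drawn with `<circle>`. Its stroke #ff8800 means score at S613, F1449. After flipping Y the toolpath is (142.01,39.65) → (139.36,52.97) → (131.81,64.26) → (120.52,71.81) → (107.20,74.46) → (93.88,71.81) → (82.59,64.26) → (75.04,52.97) → (72.39,39.65) → (75.04,26.33) → (82.59,15.04) → (93.88,7.49) → (107.20,4.84) → (120.52,7.49) → (131.81,15.04) → (139.36,26.33) → (142.01,39.65), returning to the start.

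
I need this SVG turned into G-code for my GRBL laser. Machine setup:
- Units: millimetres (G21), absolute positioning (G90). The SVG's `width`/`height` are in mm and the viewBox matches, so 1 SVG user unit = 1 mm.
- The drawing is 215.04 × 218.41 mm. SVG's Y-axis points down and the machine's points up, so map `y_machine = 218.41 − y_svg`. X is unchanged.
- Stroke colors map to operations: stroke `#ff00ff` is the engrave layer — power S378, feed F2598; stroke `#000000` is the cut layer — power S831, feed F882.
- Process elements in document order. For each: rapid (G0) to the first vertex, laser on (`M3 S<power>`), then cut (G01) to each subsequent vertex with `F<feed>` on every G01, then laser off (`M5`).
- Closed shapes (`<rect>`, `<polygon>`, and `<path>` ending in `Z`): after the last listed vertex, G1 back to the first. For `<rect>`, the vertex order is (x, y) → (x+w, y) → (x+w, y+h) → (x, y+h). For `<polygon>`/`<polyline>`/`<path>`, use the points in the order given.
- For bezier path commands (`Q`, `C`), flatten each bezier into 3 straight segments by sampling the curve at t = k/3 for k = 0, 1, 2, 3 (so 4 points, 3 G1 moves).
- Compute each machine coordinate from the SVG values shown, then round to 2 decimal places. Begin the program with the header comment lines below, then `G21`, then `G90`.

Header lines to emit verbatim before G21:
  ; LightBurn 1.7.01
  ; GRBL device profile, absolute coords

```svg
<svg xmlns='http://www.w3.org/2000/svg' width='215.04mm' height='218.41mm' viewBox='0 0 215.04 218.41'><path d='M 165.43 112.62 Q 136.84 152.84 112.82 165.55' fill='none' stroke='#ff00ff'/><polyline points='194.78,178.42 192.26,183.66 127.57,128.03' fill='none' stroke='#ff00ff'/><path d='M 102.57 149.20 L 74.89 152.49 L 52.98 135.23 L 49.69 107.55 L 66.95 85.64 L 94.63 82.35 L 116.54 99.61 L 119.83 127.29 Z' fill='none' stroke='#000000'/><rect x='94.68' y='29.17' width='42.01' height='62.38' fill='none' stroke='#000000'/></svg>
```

; LightBurn 1.7.01
; GRBL device profile, absolute coords
G21
G90
G0 X165.43 Y105.79
M3 S378
G01 X146.88 Y82.03 F2598
G01 X129.34 Y64.39 F2598
G01 X112.82 Y52.86 F2598
M5
G0 X194.78 Y39.99
M3 S378
G01 X192.26 Y34.75 F2598
G01 X127.57 Y90.38 F2598
M5
G0 X102.57 Y69.21
M3 S831
G01 X74.89 Y65.92 F882
G01 X52.98 Y83.18 F882
G01 X49.69 Y110.86 F882
G01 X66.95 Y132.77 F882
G01 X94.63 Y136.06 F882
G01 X116.54 Y118.80 F882
G01 X119.83 Y91.12 F882
G01 X102.57 Y69.21 F882
M5
G0 X94.68 Y189.24
M3 S831
G01 X136.69 Y189.24 F882
G01 X136.69 Y126.86 F882
G01 X94.68 Y126.86 F882
G01 X94.68 Y189.24 F882
M5

1 u = 1 mm; y_m = 218.41 − y.

[1] `<path>` quadratic bezier, #ff00ff→engrave S378 F2598: (165.43,105.79) → (146.88,82.03) → (129.34,64.39) → (112.82,52.86)

[2] `<polyline>` open polyline, #ff00ff→engrave S378 F2598: (194.78,39.99) → (192.26,34.75) → (127.57,90.38)

[3] `<path>` regular polygon, #000000→cut S831 F882: (102.57,69.21) → (74.89,65.92) → (52.98,83.18) → (49.69,110.86) → (66.95,132.77) → (94.63,136.06) → (116.54,118.80) → (119.83,91.12) → (102.57,69.21) (closed)

[4] `<rect>` rectangle, #000000→cut S831 F882: (94.68,189.24) → (136.69,189.24) → (136.69,126.86) → (94.68,126.86) → (94.68,189.24) (closed)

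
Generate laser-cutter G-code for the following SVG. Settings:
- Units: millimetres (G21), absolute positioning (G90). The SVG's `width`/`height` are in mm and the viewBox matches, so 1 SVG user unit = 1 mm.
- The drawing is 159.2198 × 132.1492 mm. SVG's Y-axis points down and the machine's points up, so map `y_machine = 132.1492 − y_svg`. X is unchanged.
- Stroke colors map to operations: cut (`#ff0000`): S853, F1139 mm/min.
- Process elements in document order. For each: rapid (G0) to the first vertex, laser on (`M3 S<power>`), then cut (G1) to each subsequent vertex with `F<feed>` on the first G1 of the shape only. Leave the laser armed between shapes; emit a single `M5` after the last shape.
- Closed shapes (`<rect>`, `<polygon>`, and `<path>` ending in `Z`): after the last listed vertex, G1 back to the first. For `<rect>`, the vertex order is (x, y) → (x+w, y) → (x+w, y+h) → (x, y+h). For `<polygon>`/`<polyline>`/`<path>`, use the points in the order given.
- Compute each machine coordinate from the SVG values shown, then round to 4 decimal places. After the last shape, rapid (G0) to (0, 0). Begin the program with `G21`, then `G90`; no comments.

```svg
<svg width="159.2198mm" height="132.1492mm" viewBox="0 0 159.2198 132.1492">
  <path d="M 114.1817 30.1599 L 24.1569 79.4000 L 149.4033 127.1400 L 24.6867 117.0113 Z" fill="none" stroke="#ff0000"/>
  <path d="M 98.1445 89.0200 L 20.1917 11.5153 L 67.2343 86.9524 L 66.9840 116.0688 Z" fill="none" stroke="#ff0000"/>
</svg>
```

G21
G90
G0 X114.1817 Y101.9893
M3 S853
G1 X24.1569 Y52.7492 F1139
G1 X149.4033 Y5.0092
G1 X24.6867 Y15.1379
G1 X114.1817 Y101.9893
G0 X98.1445 Y43.1292
M3 S853
G1 X20.1917 Y120.6339 F1139
G1 X67.2343 Y45.1968
G1 X66.9840 Y16.0804
G1 X98.1445 Y43.1292
M5
G0 X0.0000 Y0.0000

1 u = 1 mm; y_m = 132.1492 − y.

[1] `<path>` closed polygon, #ff0000→cut S853 F1139: (114.1817,101.9893) → (24.1569,52.7492) → (149.4033,5.0092) → (24.6867,15.1379) → (114.1817,101.9893) (closed)

[2] `<path>` closed polygon, #ff0000→cut S853 F1139: (98.1445,43.1292) → (20.1917,120.6339) → (67.2343,45.1968) → (66.9840,16.0804) → (98.1445,43.1292) (closed)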